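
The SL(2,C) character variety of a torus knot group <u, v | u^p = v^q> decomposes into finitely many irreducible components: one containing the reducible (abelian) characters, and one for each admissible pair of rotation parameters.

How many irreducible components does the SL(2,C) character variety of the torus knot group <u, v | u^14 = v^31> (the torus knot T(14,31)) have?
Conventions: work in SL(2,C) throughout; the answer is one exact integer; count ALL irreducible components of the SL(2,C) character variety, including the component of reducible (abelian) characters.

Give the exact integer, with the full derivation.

In the torus knot group T(14,31), u^14 = v^31 is central, so an irreducible representation sends it to +I or -I (Schur).
This locks tr(u) to 2*cos(pi*alpha/14), alpha in 1..13, and tr(v) to 2*cos(pi*beta/31), beta in 1..30, on each component of irreducible characters.
u^14 = (-1)^alpha I and v^31 = (-1)^beta I must agree, so alpha and beta have equal parity.
count pairs: odd alpha (7 choices) x odd beta (15), plus even alpha (6) x even beta (15): 7*15 + 6*15 = 195.
That is 195 components of irreducible characters, and with the reducible (abelian) component the total is 196.

196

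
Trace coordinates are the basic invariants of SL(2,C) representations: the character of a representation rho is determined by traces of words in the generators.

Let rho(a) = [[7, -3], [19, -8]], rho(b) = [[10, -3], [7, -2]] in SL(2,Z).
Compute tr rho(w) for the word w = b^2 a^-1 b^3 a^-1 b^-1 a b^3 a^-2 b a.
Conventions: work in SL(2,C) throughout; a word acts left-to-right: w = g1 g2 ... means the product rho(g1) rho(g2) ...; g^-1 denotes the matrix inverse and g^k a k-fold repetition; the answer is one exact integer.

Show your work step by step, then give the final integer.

-6130405825

rho(b) = [[10, -3], [7, -2]]
... * rho(b) = [[10, -3], [7, -2]]  ->  [[79, -24], [56, -17]]
... * rho(a^-1) = [[-8, 3], [-19, 7]]  ->  [[-176, 69], [-125, 49]]
... * rho(b) = [[10, -3], [7, -2]]  ->  [[-1277, 390], [-907, 277]]
... * rho(b) = [[10, -3], [7, -2]]  ->  [[-10040, 3051], [-7131, 2167]]
... * rho(b) = [[10, -3], [7, -2]]  ->  [[-79043, 24018], [-56141, 17059]]
... * rho(a^-1) = [[-8, 3], [-19, 7]]  ->  [[176002, -69003], [125007, -49010]]
... * rho(b^-1) = [[-2, 3], [-7, 10]]  ->  [[131017, -162024], [93056, -115079]]
... * rho(a) = [[7, -3], [19, -8]]  ->  [[-2161337, 903141], [-1535109, 641464]]
... * rho(b) = [[10, -3], [7, -2]]  ->  [[-15291383, 4677729], [-10860842, 3322399]]
... * rho(b) = [[10, -3], [7, -2]]  ->  [[-120169727, 36518691], [-85351627, 25937728]]
... * rho(b) = [[10, -3], [7, -2]]  ->  [[-946066433, 287471799], [-671952174, 204179425]]
... * rho(a^-1) = [[-8, 3], [-19, 7]]  ->  [[2106567283, -825896706], [1496208317, -586600547]]
... * rho(a^-1) = [[-8, 3], [-19, 7]]  ->  [[-1160500850, 538424907], [-824256143, 382421122]]
... * rho(b) = [[10, -3], [7, -2]]  ->  [[-7836034151, 2404652736], [-5565613576, 1707926185]]
... * rho(a) = [[7, -3], [19, -8]]  ->  [[-9163837073, 4270880565], [-6508697517, 3033431248]]
tr = -9163837073 + 3033431248 = -6130405825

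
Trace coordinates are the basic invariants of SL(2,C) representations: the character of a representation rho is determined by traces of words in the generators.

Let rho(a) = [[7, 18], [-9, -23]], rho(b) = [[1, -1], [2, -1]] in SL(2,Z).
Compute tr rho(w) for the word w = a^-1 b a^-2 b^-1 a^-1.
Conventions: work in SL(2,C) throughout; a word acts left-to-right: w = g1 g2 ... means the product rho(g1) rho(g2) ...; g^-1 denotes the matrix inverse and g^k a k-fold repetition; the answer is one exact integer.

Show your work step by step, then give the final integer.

-1439998

rho(a^-1) = [[-23, -18], [9, 7]]
... * rho(b) = [[1, -1], [2, -1]]  ->  [[-59, 41], [23, -16]]
... * rho(a^-1) = [[-23, -18], [9, 7]]  ->  [[1726, 1349], [-673, -526]]
... * rho(a^-1) = [[-23, -18], [9, 7]]  ->  [[-27557, -21625], [10745, 8432]]
... * rho(b^-1) = [[-1, 1], [-2, 1]]  ->  [[70807, -49182], [-27609, 19177]]
... * rho(a^-1) = [[-23, -18], [9, 7]]  ->  [[-2071199, -1618800], [807600, 631201]]
tr = -2071199 + 631201 = -1439998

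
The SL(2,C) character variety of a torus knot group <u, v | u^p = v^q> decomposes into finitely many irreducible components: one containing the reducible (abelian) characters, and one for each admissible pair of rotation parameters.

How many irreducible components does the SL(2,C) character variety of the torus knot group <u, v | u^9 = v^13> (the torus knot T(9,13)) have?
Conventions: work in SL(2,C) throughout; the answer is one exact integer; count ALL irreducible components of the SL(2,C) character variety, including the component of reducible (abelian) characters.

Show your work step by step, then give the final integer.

49

In the torus knot group T(9,13), u^9 = v^13 is central, so an irreducible representation sends it to +I or -I (Schur).
On an irreducible component, tr(u) is locked at 2*cos(pi*alpha/9) for some alpha in 1..8, and tr(v) at 2*cos(pi*beta/13) for some beta in 1..12.
Consistency of u^9 = (-1)^alpha I with v^13 = (-1)^beta I forces alpha = beta (mod 2).
Counting: 4 odd alphas x 6 odd betas + 4 even alphas x 6 even betas = 24 + 24 = 48.
Total: 48 irreducible-character components + 1 reducible (abelian) component = 49.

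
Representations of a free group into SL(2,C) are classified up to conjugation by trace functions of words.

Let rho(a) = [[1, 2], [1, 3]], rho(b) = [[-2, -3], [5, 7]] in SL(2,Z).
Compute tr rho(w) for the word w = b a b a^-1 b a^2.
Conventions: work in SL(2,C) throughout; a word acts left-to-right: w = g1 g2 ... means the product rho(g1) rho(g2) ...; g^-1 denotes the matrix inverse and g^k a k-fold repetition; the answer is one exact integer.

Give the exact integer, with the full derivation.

rho(b) = [[-2, -3], [5, 7]]
... * rho(a) = [[1, 2], [1, 3]]  ->  [[-5, -13], [12, 31]]
... * rho(b) = [[-2, -3], [5, 7]]  ->  [[-55, -76], [131, 181]]
... * rho(a^-1) = [[3, -2], [-1, 1]]  ->  [[-89, 34], [212, -81]]
... * rho(b) = [[-2, -3], [5, 7]]  ->  [[348, 505], [-829, -1203]]
... * rho(a) = [[1, 2], [1, 3]]  ->  [[853, 2211], [-2032, -5267]]
... * rho(a) = [[1, 2], [1, 3]]  ->  [[3064, 8339], [-7299, -19865]]
tr = 3064 + -19865 = -16801

-16801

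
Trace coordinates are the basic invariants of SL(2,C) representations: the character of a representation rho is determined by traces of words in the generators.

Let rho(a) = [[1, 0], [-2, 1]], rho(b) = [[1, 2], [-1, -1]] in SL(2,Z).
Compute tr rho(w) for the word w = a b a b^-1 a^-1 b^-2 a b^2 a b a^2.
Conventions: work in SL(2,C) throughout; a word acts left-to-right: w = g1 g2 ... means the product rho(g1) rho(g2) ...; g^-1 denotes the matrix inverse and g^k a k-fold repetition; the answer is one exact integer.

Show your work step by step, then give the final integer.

rho(a) = [[1, 0], [-2, 1]]
... * rho(b) = [[1, 2], [-1, -1]]  ->  [[1, 2], [-3, -5]]
... * rho(a) = [[1, 0], [-2, 1]]  ->  [[-3, 2], [7, -5]]
... * rho(b^-1) = [[-1, -2], [1, 1]]  ->  [[5, 8], [-12, -19]]
... * rho(a^-1) = [[1, 0], [2, 1]]  ->  [[21, 8], [-50, -19]]
... * rho(b^-1) = [[-1, -2], [1, 1]]  ->  [[-13, -34], [31, 81]]
... * rho(b^-1) = [[-1, -2], [1, 1]]  ->  [[-21, -8], [50, 19]]
... * rho(a) = [[1, 0], [-2, 1]]  ->  [[-5, -8], [12, 19]]
... * rho(b) = [[1, 2], [-1, -1]]  ->  [[3, -2], [-7, 5]]
... * rho(b) = [[1, 2], [-1, -1]]  ->  [[5, 8], [-12, -19]]
... * rho(a) = [[1, 0], [-2, 1]]  ->  [[-11, 8], [26, -19]]
... * rho(b) = [[1, 2], [-1, -1]]  ->  [[-19, -30], [45, 71]]
... * rho(a) = [[1, 0], [-2, 1]]  ->  [[41, -30], [-97, 71]]
... * rho(a) = [[1, 0], [-2, 1]]  ->  [[101, -30], [-239, 71]]
tr = 101 + 71 = 172

172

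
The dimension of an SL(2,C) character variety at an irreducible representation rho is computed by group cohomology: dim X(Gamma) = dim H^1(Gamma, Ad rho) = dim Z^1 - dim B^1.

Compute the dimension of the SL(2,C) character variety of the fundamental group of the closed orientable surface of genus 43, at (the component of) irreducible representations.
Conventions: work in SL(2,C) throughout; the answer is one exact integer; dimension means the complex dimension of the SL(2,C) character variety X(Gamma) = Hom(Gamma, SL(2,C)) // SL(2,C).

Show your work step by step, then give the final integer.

252

The genus-43 surface group: 2g = 86 generators, one relator prod [a_i, b_i].
Before the relator condition, cocycle space has dim 3*86 = 258.
d_2 is surjective at irreducible rho (its cokernel H^2 is dual to H^0 = 0), so dim Z^1 = 258 - 3 = 255.
dim B^1 = 3 (coboundaries, injective at irreducible rho).
Hence dim X = 255 - 3 = 252.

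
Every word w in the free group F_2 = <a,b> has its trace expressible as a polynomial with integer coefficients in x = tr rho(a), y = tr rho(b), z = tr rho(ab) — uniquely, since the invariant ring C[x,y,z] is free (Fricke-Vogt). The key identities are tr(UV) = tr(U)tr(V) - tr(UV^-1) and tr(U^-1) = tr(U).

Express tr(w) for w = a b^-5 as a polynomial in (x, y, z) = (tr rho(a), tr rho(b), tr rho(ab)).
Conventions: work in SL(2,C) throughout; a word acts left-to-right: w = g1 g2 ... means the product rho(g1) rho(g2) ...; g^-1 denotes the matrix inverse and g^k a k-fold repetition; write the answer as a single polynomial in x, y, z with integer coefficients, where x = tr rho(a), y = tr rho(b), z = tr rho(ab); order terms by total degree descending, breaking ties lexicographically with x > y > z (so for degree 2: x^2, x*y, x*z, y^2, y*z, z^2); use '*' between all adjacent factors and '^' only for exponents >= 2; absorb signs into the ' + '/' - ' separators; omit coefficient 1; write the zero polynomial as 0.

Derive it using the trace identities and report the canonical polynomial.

use: trace(b^-1 a) = trace(a)*trace(b) - trace(a b) = x*y - z
use: trace(a b^-2) = trace(b^-1 a)*trace(b) - trace(b^-1 a b) = x*y^2 - y*z - x
apply: trace(a b^-3) = trace(a b^-2)*trace(b) - trace(a b^-1) = x*y^3 - y^2*z - 2*x*y + z
trace(b^-3 a b^-1) = trace(a b^-3)*trace(b) - trace(a b^-2) = x*y^4 - y^3*z - 3*x*y^2 + 2*y*z + x
trace(a b^-5) = trace(b^-3 a b^-1)*trace(b) - trace(b^-3 a) = x*y^5 - y^4*z - 4*x*y^3 + 3*y^2*z + 3*x*y - z

x*y^5 - y^4*z - 4*x*y^3 + 3*y^2*z + 3*x*y - z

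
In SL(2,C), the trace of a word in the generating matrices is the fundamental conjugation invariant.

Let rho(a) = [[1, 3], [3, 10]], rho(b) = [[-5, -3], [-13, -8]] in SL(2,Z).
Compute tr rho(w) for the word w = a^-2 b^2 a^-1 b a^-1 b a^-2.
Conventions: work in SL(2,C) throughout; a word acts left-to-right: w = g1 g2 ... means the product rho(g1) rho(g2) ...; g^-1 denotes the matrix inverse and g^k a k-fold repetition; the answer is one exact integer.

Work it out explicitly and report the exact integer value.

rho(a^-1) = [[10, -3], [-3, 1]]
... * rho(a^-1) = [[10, -3], [-3, 1]]  ->  [[109, -33], [-33, 10]]
... * rho(b) = [[-5, -3], [-13, -8]]  ->  [[-116, -63], [35, 19]]
... * rho(b) = [[-5, -3], [-13, -8]]  ->  [[1399, 852], [-422, -257]]
... * rho(a^-1) = [[10, -3], [-3, 1]]  ->  [[11434, -3345], [-3449, 1009]]
... * rho(b) = [[-5, -3], [-13, -8]]  ->  [[-13685, -7542], [4128, 2275]]
... * rho(a^-1) = [[10, -3], [-3, 1]]  ->  [[-114224, 33513], [34455, -10109]]
... * rho(b) = [[-5, -3], [-13, -8]]  ->  [[135451, 74568], [-40858, -22493]]
... * rho(a^-1) = [[10, -3], [-3, 1]]  ->  [[1130806, -331785], [-341101, 100081]]
... * rho(a^-1) = [[10, -3], [-3, 1]]  ->  [[12303415, -3724203], [-3711253, 1123384]]
tr = 12303415 + 1123384 = 13426799

13426799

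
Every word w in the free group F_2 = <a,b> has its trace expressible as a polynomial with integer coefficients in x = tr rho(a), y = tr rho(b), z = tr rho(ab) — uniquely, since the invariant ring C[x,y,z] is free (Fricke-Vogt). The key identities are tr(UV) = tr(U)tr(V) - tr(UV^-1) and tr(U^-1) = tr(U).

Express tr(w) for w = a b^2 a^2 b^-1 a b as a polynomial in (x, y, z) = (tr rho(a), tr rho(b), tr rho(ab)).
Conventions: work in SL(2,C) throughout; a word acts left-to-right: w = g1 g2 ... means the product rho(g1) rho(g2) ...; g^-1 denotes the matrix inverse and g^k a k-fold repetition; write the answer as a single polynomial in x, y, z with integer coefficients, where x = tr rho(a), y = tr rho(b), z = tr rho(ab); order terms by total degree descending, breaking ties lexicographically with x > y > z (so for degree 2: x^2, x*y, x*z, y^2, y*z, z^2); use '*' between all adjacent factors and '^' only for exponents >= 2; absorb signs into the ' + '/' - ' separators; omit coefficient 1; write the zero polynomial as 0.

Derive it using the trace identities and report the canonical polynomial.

x^2*y^2*z^2 - x^3*y*z - x*y^3*z - x*y*z^3 + x^2*z^2 + 3*x*y*z - x^2 - z^2 + 2

so tr(a b a b) = tr(b a) * tr(b a) - tr(1)   [split at repeated b] = z^2 - 2
tr(a b a) = tr(a) * tr(b a) - tr(b) = x*z - y
so tr(b a b^2 a) = tr(b) * tr(a b a b) - tr(a b a) = y*z^2 - x*z - y
so tr(b a b) = tr(b) * tr(a b) - tr(a) = y*z - x
reduce: tr(b a b^2) = tr(b) * tr(b a b) - tr(b a) = y^2*z - x*y - z
tr(a b a b^2 a) = tr(a) * tr(b a b^2 a) - tr(b a b^2) = x*y*z^2 - x^2*z - y^2*z + z
so tr(a b a b^2 a^2) = tr(a) * tr(a b a b^2 a) - tr(a b a b^2) = x^2*y*z^2 - x^3*z - x*y^2*z - y*z^2 + 2*x*z + y
so tr(a b a b a b) = tr(b a) * tr(b a b a) - tr(b^-1 a^-1)   [split at repeated b] = z^3 - 3*z
tr(a b a b a) = tr(a) * tr(b a b a) - tr(b a b) = x*z^2 - y*z - x
tr(b a b a b^2 a) = tr(b) * tr(a b a b a b) - tr(a b a b a) = y*z^3 - x*z^2 - 2*y*z + x
tr(b a b a b^2) = tr(b) * tr(b a b a b) - tr(b a b a) = y^2*z^2 - x*y*z - y^2 - z^2 + 2
tr(a b a b^2 a^2 b) = tr(a) * tr(b a b a b^2 a) - tr(b a b a b^2) = x*y*z^3 - x^2*z^2 - y^2*z^2 - x*y*z + x^2 + y^2 + z^2 - 2
so tr(a b^2 a^2 b^-1 a b) = tr(a b a b^2 a^2) * tr(b) - tr(a b a b^2 a^2 b) = x^2*y^2*z^2 - x^3*y*z - x*y^3*z - x*y*z^3 + x^2*z^2 + 3*x*y*z - x^2 - z^2 + 2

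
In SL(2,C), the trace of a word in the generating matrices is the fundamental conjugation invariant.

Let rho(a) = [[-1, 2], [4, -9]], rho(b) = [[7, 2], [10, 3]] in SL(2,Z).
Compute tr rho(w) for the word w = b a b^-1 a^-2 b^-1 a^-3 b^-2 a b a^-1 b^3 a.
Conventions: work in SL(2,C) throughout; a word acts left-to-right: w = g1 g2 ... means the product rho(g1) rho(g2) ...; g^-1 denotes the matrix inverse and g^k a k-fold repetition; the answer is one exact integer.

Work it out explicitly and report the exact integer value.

rho(b) = [[7, 2], [10, 3]]
... * rho(a) = [[-1, 2], [4, -9]]  ->  [[1, -4], [2, -7]]
... * rho(b^-1) = [[3, -2], [-10, 7]]  ->  [[43, -30], [76, -53]]
... * rho(a^-1) = [[-9, -2], [-4, -1]]  ->  [[-267, -56], [-472, -99]]
... * rho(a^-1) = [[-9, -2], [-4, -1]]  ->  [[2627, 590], [4644, 1043]]
... * rho(b^-1) = [[3, -2], [-10, 7]]  ->  [[1981, -1124], [3502, -1987]]
... * rho(a^-1) = [[-9, -2], [-4, -1]]  ->  [[-13333, -2838], [-23570, -5017]]
... * rho(a^-1) = [[-9, -2], [-4, -1]]  ->  [[131349, 29504], [232198, 52157]]
... * rho(a^-1) = [[-9, -2], [-4, -1]]  ->  [[-1300157, -292202], [-2298410, -516553]]
... * rho(b^-1) = [[3, -2], [-10, 7]]  ->  [[-978451, 554900], [-1729700, 980949]]
... * rho(b^-1) = [[3, -2], [-10, 7]]  ->  [[-8484353, 5841202], [-14998590, 10326043]]
... * rho(a) = [[-1, 2], [4, -9]]  ->  [[31849161, -69539524], [56302762, -122931567]]
... * rho(b) = [[7, 2], [10, 3]]  ->  [[-472451113, -144920250], [-835196336, -256189177]]
... * rho(a^-1) = [[-9, -2], [-4, -1]]  ->  [[4831741017, 1089822476], [8541523732, 1926581849]]
... * rho(b) = [[7, 2], [10, 3]]  ->  [[44720411879, 12932949462], [79056484614, 22862793011]]
... * rho(b) = [[7, 2], [10, 3]]  ->  [[442372377773, 128239672144], [782023322408, 226701348261]]
... * rho(b) = [[7, 2], [10, 3]]  ->  [[4379003365851, 1269463771978], [7741176739466, 2244150689599]]
... * rho(a) = [[-1, 2], [4, -9]]  ->  [[698851722061, -2667167216100], [1235426018930, -4715002727459]]
tr = 698851722061 + -4715002727459 = -4016151005398

-4016151005398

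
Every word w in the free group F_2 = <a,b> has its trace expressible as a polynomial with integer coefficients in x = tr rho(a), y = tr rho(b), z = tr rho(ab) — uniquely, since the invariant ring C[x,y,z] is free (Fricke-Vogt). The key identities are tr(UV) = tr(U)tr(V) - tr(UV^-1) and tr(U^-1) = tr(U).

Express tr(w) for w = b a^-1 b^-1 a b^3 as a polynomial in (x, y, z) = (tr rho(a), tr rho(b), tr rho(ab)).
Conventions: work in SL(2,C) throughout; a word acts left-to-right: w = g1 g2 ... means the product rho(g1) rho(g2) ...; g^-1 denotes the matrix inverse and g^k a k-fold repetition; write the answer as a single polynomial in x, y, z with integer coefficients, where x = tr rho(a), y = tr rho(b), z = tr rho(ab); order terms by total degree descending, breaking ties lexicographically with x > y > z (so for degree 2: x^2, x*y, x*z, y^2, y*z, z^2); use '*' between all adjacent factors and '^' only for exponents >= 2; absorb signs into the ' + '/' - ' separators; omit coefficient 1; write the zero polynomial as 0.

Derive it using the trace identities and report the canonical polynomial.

-x*y^4*z + x^2*y^3 + y^5 + y^3*z^2 + 2*x*y^2*z - 2*x^2*y - 5*y^3 - 2*y*z^2 + 5*y

tr(b^2) = tr(b) * tr(b) - tr(1)  (reduce the b square) = y^2 - 2
tr(b^3) = tr(b) * tr(b^2) - tr(b)  (reduce the b square) = y^3 - 3*y
tr(b^4) = tr(b) * tr(b^3) - tr(b^2)  (reduce the b square) = y^4 - 4*y^2 + 2
tr(a b^2) = tr(b) * tr(a b) - tr(a)  (reduce the b square) = y*z - x
tr(a b^3) = tr(b) * tr(a b^2) - tr(a b)  (reduce the b square) = y^2*z - x*y - z
tr(b^2 a b^2) = tr(b) * tr(a b^3) - tr(a b^2)  (reduce the b square) = y^3*z - x*y^2 - 2*y*z + x
tr(b a b^4) = tr(b) * tr(b^2 a b^2) - tr(b^2 a b)  (reduce the b square) = y^4*z - x*y^3 - 3*y^2*z + 2*x*y + z
tr(a b a b) = tr(b a) * tr(b a) - tr(1)  (split on b) = z^2 - 2
tr(a b a) = tr(a) * tr(b a) - tr(b)  (reduce the a square) = x*z - y
tr(b a b a b) = tr(b) * tr(a b a b) - tr(a b a)  (reduce the b square) = y*z^2 - x*z - y
tr(a b a b^3) = tr(b) * tr(b a b a b) - tr(b a b a)  (reduce the b square) = y^2*z^2 - x*y*z - y^2 - z^2 + 2
tr(b a b^4 a) = tr(b) * tr(a b a b^3) - tr(a b a b^2)  (reduce the b square) = y^3*z^2 - x*y^2*z - y^3 - 2*y*z^2 + x*z + 3*y
tr(a b^4 a^-1 b) = tr(b a b^4) * tr(a) - tr(b a b^4 a)  (eliminate a^-1) = x*y^4*z - x^2*y^3 - y^3*z^2 - 2*x*y^2*z + 2*x^2*y + y^3 + 2*y*z^2 - 3*y
tr(b a^-1 b^-1 a b^3) = tr(a b^4 a^-1) * tr(b) - tr(a b^4 a^-1 b)  (eliminate b^-1) = -x*y^4*z + x^2*y^3 + y^5 + y^3*z^2 + 2*x*y^2*z - 2*x^2*y - 5*y^3 - 2*y*z^2 + 5*y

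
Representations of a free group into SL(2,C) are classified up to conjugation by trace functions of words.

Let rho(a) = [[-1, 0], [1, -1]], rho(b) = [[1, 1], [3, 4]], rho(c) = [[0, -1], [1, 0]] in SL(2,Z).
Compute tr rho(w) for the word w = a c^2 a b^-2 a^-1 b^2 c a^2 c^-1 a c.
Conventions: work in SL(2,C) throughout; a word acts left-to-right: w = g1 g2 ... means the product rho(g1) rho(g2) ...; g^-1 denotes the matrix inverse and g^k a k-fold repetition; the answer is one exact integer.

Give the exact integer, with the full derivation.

rho(a) = [[-1, 0], [1, -1]]
... * rho(c) = [[0, -1], [1, 0]]  ->  [[0, 1], [-1, -1]]
... * rho(c) = [[0, -1], [1, 0]]  ->  [[1, 0], [-1, 1]]
... * rho(a) = [[-1, 0], [1, -1]]  ->  [[-1, 0], [2, -1]]
... * rho(b^-1) = [[4, -1], [-3, 1]]  ->  [[-4, 1], [11, -3]]
... * rho(b^-1) = [[4, -1], [-3, 1]]  ->  [[-19, 5], [53, -14]]
... * rho(a^-1) = [[-1, 0], [-1, -1]]  ->  [[14, -5], [-39, 14]]
... * rho(b) = [[1, 1], [3, 4]]  ->  [[-1, -6], [3, 17]]
... * rho(b) = [[1, 1], [3, 4]]  ->  [[-19, -25], [54, 71]]
... * rho(c) = [[0, -1], [1, 0]]  ->  [[-25, 19], [71, -54]]
... * rho(a) = [[-1, 0], [1, -1]]  ->  [[44, -19], [-125, 54]]
... * rho(a) = [[-1, 0], [1, -1]]  ->  [[-63, 19], [179, -54]]
... * rho(c^-1) = [[0, 1], [-1, 0]]  ->  [[-19, -63], [54, 179]]
... * rho(a) = [[-1, 0], [1, -1]]  ->  [[-44, 63], [125, -179]]
... * rho(c) = [[0, -1], [1, 0]]  ->  [[63, 44], [-179, -125]]
tr = 63 + -125 = -62

-62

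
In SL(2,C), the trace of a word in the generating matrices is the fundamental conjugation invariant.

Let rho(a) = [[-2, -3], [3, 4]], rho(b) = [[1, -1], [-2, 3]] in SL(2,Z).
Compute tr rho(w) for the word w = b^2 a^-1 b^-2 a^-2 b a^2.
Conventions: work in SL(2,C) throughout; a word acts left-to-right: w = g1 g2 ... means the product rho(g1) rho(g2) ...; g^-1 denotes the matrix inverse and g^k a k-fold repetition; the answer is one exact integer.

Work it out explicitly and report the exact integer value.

rho(b) = [[1, -1], [-2, 3]]
... * rho(b) = [[1, -1], [-2, 3]]  ->  [[3, -4], [-8, 11]]
... * rho(a^-1) = [[4, 3], [-3, -2]]  ->  [[24, 17], [-65, -46]]
... * rho(b^-1) = [[3, 1], [2, 1]]  ->  [[106, 41], [-287, -111]]
... * rho(b^-1) = [[3, 1], [2, 1]]  ->  [[400, 147], [-1083, -398]]
... * rho(a^-1) = [[4, 3], [-3, -2]]  ->  [[1159, 906], [-3138, -2453]]
... * rho(a^-1) = [[4, 3], [-3, -2]]  ->  [[1918, 1665], [-5193, -4508]]
... * rho(b) = [[1, -1], [-2, 3]]  ->  [[-1412, 3077], [3823, -8331]]
... * rho(a) = [[-2, -3], [3, 4]]  ->  [[12055, 16544], [-32639, -44793]]
... * rho(a) = [[-2, -3], [3, 4]]  ->  [[25522, 30011], [-69101, -81255]]
tr = 25522 + -81255 = -55733

-55733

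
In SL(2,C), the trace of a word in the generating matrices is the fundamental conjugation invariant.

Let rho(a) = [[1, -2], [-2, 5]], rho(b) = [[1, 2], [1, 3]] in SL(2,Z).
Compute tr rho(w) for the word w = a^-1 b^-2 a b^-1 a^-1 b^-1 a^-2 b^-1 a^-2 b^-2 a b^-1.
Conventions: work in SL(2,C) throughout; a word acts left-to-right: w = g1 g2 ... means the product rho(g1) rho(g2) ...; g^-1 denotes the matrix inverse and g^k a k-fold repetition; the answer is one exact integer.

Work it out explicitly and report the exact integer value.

548447986

rho(a^-1) = [[5, 2], [2, 1]]
... * rho(b^-1) = [[3, -2], [-1, 1]]  ->  [[13, -8], [5, -3]]
... * rho(b^-1) = [[3, -2], [-1, 1]]  ->  [[47, -34], [18, -13]]
... * rho(a) = [[1, -2], [-2, 5]]  ->  [[115, -264], [44, -101]]
... * rho(b^-1) = [[3, -2], [-1, 1]]  ->  [[609, -494], [233, -189]]
... * rho(a^-1) = [[5, 2], [2, 1]]  ->  [[2057, 724], [787, 277]]
... * rho(b^-1) = [[3, -2], [-1, 1]]  ->  [[5447, -3390], [2084, -1297]]
... * rho(a^-1) = [[5, 2], [2, 1]]  ->  [[20455, 7504], [7826, 2871]]
... * rho(a^-1) = [[5, 2], [2, 1]]  ->  [[117283, 48414], [44872, 18523]]
... * rho(b^-1) = [[3, -2], [-1, 1]]  ->  [[303435, -186152], [116093, -71221]]
... * rho(a^-1) = [[5, 2], [2, 1]]  ->  [[1144871, 420718], [438023, 160965]]
... * rho(a^-1) = [[5, 2], [2, 1]]  ->  [[6565791, 2710460], [2512045, 1037011]]
... * rho(b^-1) = [[3, -2], [-1, 1]]  ->  [[16986913, -10421122], [6499124, -3987079]]
... * rho(b^-1) = [[3, -2], [-1, 1]]  ->  [[61381861, -44394948], [23484451, -16985327]]
... * rho(a) = [[1, -2], [-2, 5]]  ->  [[150171757, -344738462], [57455105, -131895537]]
... * rho(b^-1) = [[3, -2], [-1, 1]]  ->  [[795253733, -645081976], [304260852, -246805747]]
tr = 795253733 + -246805747 = 548447986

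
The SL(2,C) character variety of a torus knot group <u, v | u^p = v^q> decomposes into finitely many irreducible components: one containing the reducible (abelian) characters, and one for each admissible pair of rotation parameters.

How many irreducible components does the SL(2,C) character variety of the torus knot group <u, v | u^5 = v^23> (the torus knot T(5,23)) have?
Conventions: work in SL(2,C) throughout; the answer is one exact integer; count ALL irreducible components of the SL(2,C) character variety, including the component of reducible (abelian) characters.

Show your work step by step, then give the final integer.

Gamma = < u, v | u^5 = v^23 > (torus knot T(5,23)); the central element u^5 = v^23 acts as +I or -I in any irreducible SL(2,C) representation.
This locks tr(u) to 2*cos(pi*alpha/5), alpha in 1..4, and tr(v) to 2*cos(pi*beta/23), beta in 1..22, on each component of irreducible characters.
Consistency of u^5 = (-1)^alpha I with v^23 = (-1)^beta I forces alpha = beta (mod 2).
count pairs: odd alpha (2 choices) x odd beta (11), plus even alpha (2) x even beta (11): 2*11 + 2*11 = 44.
Total: 44 irreducible-character components + 1 reducible (abelian) component = 45.

45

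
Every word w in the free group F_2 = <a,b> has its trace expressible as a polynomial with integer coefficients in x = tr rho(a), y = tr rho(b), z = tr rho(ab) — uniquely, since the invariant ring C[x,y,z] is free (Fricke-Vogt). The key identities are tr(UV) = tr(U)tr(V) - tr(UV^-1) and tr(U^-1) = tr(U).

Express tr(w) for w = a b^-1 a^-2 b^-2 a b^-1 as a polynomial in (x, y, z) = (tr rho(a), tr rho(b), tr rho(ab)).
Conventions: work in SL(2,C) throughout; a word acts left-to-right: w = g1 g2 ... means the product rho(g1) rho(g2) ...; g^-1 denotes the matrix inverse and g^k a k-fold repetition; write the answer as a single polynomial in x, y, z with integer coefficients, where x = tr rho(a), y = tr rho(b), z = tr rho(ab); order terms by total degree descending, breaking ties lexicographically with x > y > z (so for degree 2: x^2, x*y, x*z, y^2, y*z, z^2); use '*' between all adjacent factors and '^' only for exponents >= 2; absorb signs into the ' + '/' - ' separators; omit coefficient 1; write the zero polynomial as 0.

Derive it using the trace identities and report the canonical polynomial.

trace(b^-1 a) = trace(a)*trace(b) - trace(a b)   [inverse elimination on b] = x*y - z
trace(b^-2 a) = trace(b^-1 a)*trace(b) - trace(b^-1 a b)   [inverse elimination on b] = x*y^2 - y*z - x
trace(a^2) = trace(a)*trace(a) - trace(1)   [square of a] = x^2 - 2
trace(b a^2) = trace(a)*trace(b a) - trace(b)   [square of a] = x*z - y
trace(a^2 b a) = trace(a)*trace(b a^2) - trace(b a)   [square of a] = x^2*z - x*y - z
trace(b a b a) = trace(a b)*trace(a b) - trace(1)   [split at a repeated a] = z^2 - 2
trace(b a b) = trace(b)*trace(a b) - trace(a)   [square of b] = y*z - x
trace(a^2 b a b) = trace(a)*trace(b a b a) - trace(b a b)   [square of a] = x*z^2 - y*z - x
trace(b^-1 a^2 b a) = trace(a^2 b a)*trace(b) - trace(a^2 b a b)   [inverse elimination on b] = x^2*y*z - x*y^2 - x*z^2 + x
trace(a^2 b a^-1 b^-1) = trace(b^-1 a^2 b)*trace(a) - trace(b^-1 a^2 b a)   [inverse elimination on a] = -x^2*y*z + x^3 + x*y^2 + x*z^2 - 3*x
trace(a^-1 b^-2 a^2 b) = trace(a^2 b a^-1 b^-1)*trace(b) - trace(a^2 b a^-1)   [inverse elimination on b] = -x^2*y^2*z + x^3*y + x*y^3 + x*y*z^2 - 3*x*y - z
trace(b^-2 a^2 b^-1 a^-1) = trace(a^-1 b^-2 a^2)*trace(b) - trace(a^-1 b^-2 a^2 b)   [inverse elimination on b] = x^2*y^2*z - x^3*y - x*y*z^2 - y^2*z + 2*x*y + z
trace(b^-1 a^2) = trace(a^2)*trace(b) - trace(a^2 b)   [inverse elimination on b] = x^2*y - x*z - y
trace(b^-2 a^2) = trace(b^-1 a^2)*trace(b) - trace(b^-1 a^2 b)   [inverse elimination on b] = x^2*y^2 - x*y*z - x^2 - y^2 + 2
trace(b^-2 a^2 b^-1) = trace(b^-2 a^2)*trace(b) - trace(b^-2 a^2 b)   [inverse elimination on b] = x^2*y^3 - x*y^2*z - 2*x^2*y - y^3 + x*z + 3*y
trace(a b^-1 a^-2 b^-2 a) = trace(b^-2 a^2 b^-1 a^-1)*trace(a) - trace(b^-2 a^2 b^-1)   [inverse elimination on a] = x^3*y^2*z - x^4*y - x^2*y^3 - x^2*y*z^2 + 4*x^2*y + y^3 - 3*y
trace(b a b a b) = trace(b)*trace(a b a b) - trace(a b a)   [square of b] = y*z^2 - x*z - y
trace(b a b a b a) = trace(b a)*trace(b a b a) - trace(b^-1 a^-1)   [split at a repeated b] = z^3 - 3*z
trace(a b a b a^-1 b) = trace(b a b a b)*trace(a) - trace(b a b a b a)   [inverse elimination on a] = x*y*z^2 - x^2*z - z^3 - x*y + 3*z
trace(a^-1 b^-1 a b a b) = trace(a b a b a^-1)*trace(b) - trace(a b a b a^-1 b)   [inverse elimination on b] = -x*y*z^2 + x^2*z + y^2*z + z^3 - 3*z
trace(a b a b^-1 a^-1 b^-1) = trace(a^-1 b^-1 a b a)*trace(b) - trace(a^-1 b^-1 a b a b)   [inverse elimination on b] = x*y*z^2 - x^2*z - y^2*z - z^3 + x*y + 3*z
trace(b^-2 a b a b^-1 a^-1) = trace(a b a b^-1 a^-1 b^-1)*trace(b) - trace(a b a b^-1 a^-1)   [inverse elimination on b] = x*y^2*z^2 - x^2*y*z - y^3*z - y*z^3 + x*y^2 + 3*y*z - x
trace(b^-1 a b a) = trace(a b a)*trace(b) - trace(a b a b)   [inverse elimination on b] = x*y*z - y^2 - z^2 + 2
trace(b^-1 a b a b^-1) = trace(b^-1 a b a)*trace(b) - trace(b^-1 a b a b)   [inverse elimination on b] = x*y^2*z - y^3 - y*z^2 - x*z + 3*y
trace(b^-2 a b a b^-1) = trace(b^-1 a b a b^-1)*trace(b) - trace(b^-1 a b a)   [inverse elimination on b] = x*y^3*z - y^4 - y^2*z^2 - 2*x*y*z + 4*y^2 + z^2 - 2
trace(a b^-1 a^-2 b^-2 a b) = trace(b^-2 a b a b^-1 a^-1)*trace(a) - trace(b^-2 a b a b^-1)   [inverse elimination on a] = x^2*y^2*z^2 - x^3*y*z - 2*x*y^3*z - x*y*z^3 + x^2*y^2 + y^4 + y^2*z^2 + 5*x*y*z - x^2 - 4*y^2 - z^2 + 2
trace(a b^-1 a^-2 b^-2 a b^-1) = trace(a b^-1 a^-2 b^-2 a)*trace(b) - trace(a b^-1 a^-2 b^-2 a b)   [inverse elimination on b] = x^3*y^3*z - x^4*y^2 - x^2*y^4 - 2*x^2*y^2*z^2 + x^3*y*z + 2*x*y^3*z + x*y*z^3 + 3*x^2*y^2 - y^2*z^2 - 5*x*y*z + x^2 + y^2 + z^2 - 2

x^3*y^3*z - x^4*y^2 - x^2*y^4 - 2*x^2*y^2*z^2 + x^3*y*z + 2*x*y^3*z + x*y*z^3 + 3*x^2*y^2 - y^2*z^2 - 5*x*y*z + x^2 + y^2 + z^2 - 2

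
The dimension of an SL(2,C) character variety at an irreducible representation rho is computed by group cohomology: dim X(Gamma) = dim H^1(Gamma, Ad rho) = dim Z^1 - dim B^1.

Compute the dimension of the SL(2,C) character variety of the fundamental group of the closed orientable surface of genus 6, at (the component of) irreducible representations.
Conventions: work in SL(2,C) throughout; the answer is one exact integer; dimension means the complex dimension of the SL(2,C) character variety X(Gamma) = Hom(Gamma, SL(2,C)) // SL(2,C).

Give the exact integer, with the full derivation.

30

pi_1 of the closed genus-6 surface has 12 generators bound by the single product-of-commutators relator.
A cocycle assigns one sl_2 vector per generator subject to the relator condition d_2(z) = 0: dim of the unconstrained space is 3*2g = 36.
d_2 is surjective at irreducible rho (its cokernel H^2 is dual to H^0 = 0), so dim Z^1 = 36 - 3 = 33.
dim B^1 = 3 (coboundaries, injective at irreducible rho).
dim X = dim H^1 = 33 - 3 = 30.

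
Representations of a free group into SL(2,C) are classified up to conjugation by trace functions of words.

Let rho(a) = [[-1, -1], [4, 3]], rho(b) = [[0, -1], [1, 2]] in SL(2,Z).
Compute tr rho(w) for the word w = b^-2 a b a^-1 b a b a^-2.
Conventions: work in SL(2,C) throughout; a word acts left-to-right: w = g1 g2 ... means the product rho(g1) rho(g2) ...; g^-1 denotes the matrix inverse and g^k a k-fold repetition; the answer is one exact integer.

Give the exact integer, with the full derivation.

rho(b^-1) = [[2, 1], [-1, 0]]
... * rho(b^-1) = [[2, 1], [-1, 0]]  ->  [[3, 2], [-2, -1]]
... * rho(a) = [[-1, -1], [4, 3]]  ->  [[5, 3], [-2, -1]]
... * rho(b) = [[0, -1], [1, 2]]  ->  [[3, 1], [-1, 0]]
... * rho(a^-1) = [[3, 1], [-4, -1]]  ->  [[5, 2], [-3, -1]]
... * rho(b) = [[0, -1], [1, 2]]  ->  [[2, -1], [-1, 1]]
... * rho(a) = [[-1, -1], [4, 3]]  ->  [[-6, -5], [5, 4]]
... * rho(b) = [[0, -1], [1, 2]]  ->  [[-5, -4], [4, 3]]
... * rho(a^-1) = [[3, 1], [-4, -1]]  ->  [[1, -1], [0, 1]]
... * rho(a^-1) = [[3, 1], [-4, -1]]  ->  [[7, 2], [-4, -1]]
tr = 7 + -1 = 6

6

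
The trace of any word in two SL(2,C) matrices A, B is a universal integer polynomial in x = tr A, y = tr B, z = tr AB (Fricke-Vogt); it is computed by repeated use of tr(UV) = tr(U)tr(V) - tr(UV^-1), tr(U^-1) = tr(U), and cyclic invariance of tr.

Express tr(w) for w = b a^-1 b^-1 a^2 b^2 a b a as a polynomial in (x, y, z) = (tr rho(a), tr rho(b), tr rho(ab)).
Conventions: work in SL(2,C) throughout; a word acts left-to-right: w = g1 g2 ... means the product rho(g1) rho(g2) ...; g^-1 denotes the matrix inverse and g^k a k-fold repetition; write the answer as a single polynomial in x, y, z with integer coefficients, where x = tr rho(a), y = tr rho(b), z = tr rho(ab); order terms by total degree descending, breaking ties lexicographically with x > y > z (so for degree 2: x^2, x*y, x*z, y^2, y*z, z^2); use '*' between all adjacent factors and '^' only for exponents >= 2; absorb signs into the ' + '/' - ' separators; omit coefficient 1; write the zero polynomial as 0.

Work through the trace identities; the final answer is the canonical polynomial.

-x^2*y^2*z^3 + 2*x^3*y*z^2 + x*y^3*z^2 + x*y*z^4 - x^4*z - x^2*z^3 - x^3*y - x*y^3 - 5*x*y*z^2 + 4*x^2*z + z^3 + 4*x*y - 3*z

apply: trace(b a b a) = trace(b a) * trace(b a) - trace(1)  (split on b) = z^2 - 2
use: trace(a b a b a b) = trace(b a) * trace(b a b a) - trace(b^-1 a^-1)  (split on b) = z^3 - 3*z
use: trace(b a b) = trace(b) * trace(a b) - trace(a)  (reduce the b square) = y*z - x
use: trace(a b a b a) = trace(a) * trace(b a b a) - trace(b a b)  (reduce the a square) = x*z^2 - y*z - x
apply: trace(a b^2 a b a b) = trace(b) * trace(a b a b a b) - trace(a b a b a)  (reduce the b square) = y*z^3 - x*z^2 - 2*y*z + x
trace(a b a) = trace(a) * trace(b a) - trace(b)  (reduce the a square) = x*z - y
trace(b^2 a b a) = trace(b) * trace(a b a b) - trace(a b a)  (reduce the b square) = y*z^2 - x*z - y
use: trace(b^2 a b) = trace(b) * trace(a b^2) - trace(a b)  (reduce the b square) = y^2*z - x*y - z
apply: trace(a b^2 a b a) = trace(a) * trace(b^2 a b a) - trace(b^2 a b)  (reduce the a square) = x*y*z^2 - x^2*z - y^2*z + z
trace(b^2 a b a b^2 a) = trace(b) * trace(a b^2 a b a b) - trace(a b^2 a b a)  (reduce the b square) = y^2*z^3 - 2*x*y*z^2 + x^2*z - y^2*z + x*y - z
use: trace(b a b a b^2) = trace(b) * trace(b a b a b) - trace(b a b a)  (reduce the b square) = y^2*z^2 - x*y*z - y^2 - z^2 + 2
use: trace(b^2 a b a b^2) = trace(b) * trace(b a b a b^2) - trace(b a b a b)  (reduce the b square) = y^3*z^2 - x*y^2*z - y^3 - 2*y*z^2 + x*z + 3*y
trace(b a^2 b^2 a b a b) = trace(a) * trace(b^2 a b a b^2 a) - trace(b^2 a b a b^2)  (reduce the a square) = x*y^2*z^3 - 2*x^2*y*z^2 - y^3*z^2 + x^3*z + x^2*y + y^3 + 2*y*z^2 - 2*x*z - 3*y
trace(a b a b a b a b) = trace(b a) * trace(b a b a b a) - trace(b^-1 a^-1 b^-1 a^-1)  (split on b) = z^4 - 4*z^2 + 2
trace(a b a b a b a) = trace(a) * trace(b a b a b a) - trace(b a b a b)  (reduce the a square) = x*z^3 - y*z^2 - 2*x*z + y
trace(b^2 a b a b a b a) = trace(b) * trace(a b a b a b a b) - trace(a b a b a b a)  (reduce the b square) = y*z^4 - x*z^3 - 3*y*z^2 + 2*x*z + y
apply: trace(b^2 a b a b a b) = trace(b) * trace(a b a b a b^2) - trace(a b a b a b)  (reduce the b square) = y^2*z^3 - x*y*z^2 - 2*y^2*z - z^3 + x*y + 3*z
use: trace(b a^2 b^2 a b a b a) = trace(a) * trace(b^2 a b a b a b a) - trace(b^2 a b a b a b)  (reduce the a square) = x*y*z^4 - x^2*z^3 - y^2*z^3 - 2*x*y*z^2 + 2*x^2*z + 2*y^2*z + z^3 - 3*z
trace(a^2 b^2 a b a b a^-1 b) = trace(b a^2 b^2 a b a b) * trace(a) - trace(b a^2 b^2 a b a b a)  (eliminate a^-1) = x^2*y^2*z^3 - 2*x^3*y*z^2 - x*y^3*z^2 - x*y*z^4 + x^4*z + x^2*z^3 + y^2*z^3 + x^3*y + x*y^3 + 4*x*y*z^2 - 4*x^2*z - 2*y^2*z - z^3 - 3*x*y + 3*z
apply: trace(b a^-1 b^-1 a^2 b^2 a b a) = trace(a^2 b^2 a b a b a^-1) * trace(b) - trace(a^2 b^2 a b a b a^-1 b)  (eliminate b^-1) = -x^2*y^2*z^3 + 2*x^3*y*z^2 + x*y^3*z^2 + x*y*z^4 - x^4*z - x^2*z^3 - x^3*y - x*y^3 - 5*x*y*z^2 + 4*x^2*z + z^3 + 4*x*y - 3*z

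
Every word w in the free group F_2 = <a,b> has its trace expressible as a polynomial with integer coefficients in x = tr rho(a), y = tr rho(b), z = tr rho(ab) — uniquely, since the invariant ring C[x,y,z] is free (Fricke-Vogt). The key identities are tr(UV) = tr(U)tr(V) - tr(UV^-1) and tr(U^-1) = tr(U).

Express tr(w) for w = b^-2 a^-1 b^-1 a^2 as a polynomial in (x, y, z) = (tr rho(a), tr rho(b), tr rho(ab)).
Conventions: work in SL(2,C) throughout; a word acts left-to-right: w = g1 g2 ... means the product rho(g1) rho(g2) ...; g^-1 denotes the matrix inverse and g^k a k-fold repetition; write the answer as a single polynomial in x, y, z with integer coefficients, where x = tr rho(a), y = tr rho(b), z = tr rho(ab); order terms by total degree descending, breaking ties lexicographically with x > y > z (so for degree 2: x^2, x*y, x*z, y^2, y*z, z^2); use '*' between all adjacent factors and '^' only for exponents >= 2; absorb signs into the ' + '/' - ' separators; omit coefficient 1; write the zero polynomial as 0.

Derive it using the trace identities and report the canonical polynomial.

x^2*y^2*z - x^3*y - x*y*z^2 - y^2*z + 2*x*y + z

tr(a^2) = tr(a)*tr(a) - tr(1) = x^2 - 2
so tr(a^2 b) = tr(a)*tr(b a) - tr(b) = x*z - y
so tr(b^-1 a^2) = tr(a^2)*tr(b) - tr(a^2 b) = x^2*y - x*z - y
tr(b^-2 a^2) = tr(b^-1 a^2)*tr(b) - tr(b^-1 a^2 b) = x^2*y^2 - x*y*z - x^2 - y^2 + 2
reduce: tr(b^-1 a^2 b^-2) = tr(b^-2 a^2)*tr(b) - tr(b^-2 a^2 b) = x^2*y^3 - x*y^2*z - 2*x^2*y - y^3 + x*z + 3*y
reduce: tr(a^3) = tr(a)*tr(a^2) - tr(a) = x^3 - 3*x
so tr(a^3 b) = tr(a)*tr(b a^2) - tr(b a) = x^2*z - x*y - z
tr(a^3 b^-1) = tr(a^3)*tr(b) - tr(a^3 b) = x^3*y - x^2*z - 2*x*y + z
so tr(a^2 b^-2 a) = tr(a^3 b^-1)*tr(b) - tr(a^3) = x^3*y^2 - x^2*y*z - x^3 - 2*x*y^2 + y*z + 3*x
tr(b a b a) = tr(b a)*tr(b a) - tr(1)   [split at repeated b] = z^2 - 2
reduce: tr(b a b) = tr(b)*tr(a b) - tr(a) = y*z - x
tr(a b a^2 b) = tr(a)*tr(b a b a) - tr(b a b) = x*z^2 - y*z - x
tr(b^-1 a b a^2) = tr(a b a^2)*tr(b) - tr(a b a^2 b) = x^2*y*z - x*y^2 - x*z^2 + x
tr(a^2 b^-2 a b) = tr(b^-1 a b a^2)*tr(b) - tr(b^-1 a b a^2 b) = x^2*y^2*z - x*y^3 - x*y*z^2 - x^2*z + 2*x*y + z
tr(b^-1 a^2 b^-2 a) = tr(a^2 b^-2 a)*tr(b) - tr(a^2 b^-2 a b) = x^3*y^3 - 2*x^2*y^2*z - x^3*y - x*y^3 + x*y*z^2 + x^2*z + y^2*z + x*y - z
so tr(b^-2 a^-1 b^-1 a^2) = tr(b^-1 a^2 b^-2)*tr(a) - tr(b^-1 a^2 b^-2 a) = x^2*y^2*z - x^3*y - x*y*z^2 - y^2*z + 2*x*y + z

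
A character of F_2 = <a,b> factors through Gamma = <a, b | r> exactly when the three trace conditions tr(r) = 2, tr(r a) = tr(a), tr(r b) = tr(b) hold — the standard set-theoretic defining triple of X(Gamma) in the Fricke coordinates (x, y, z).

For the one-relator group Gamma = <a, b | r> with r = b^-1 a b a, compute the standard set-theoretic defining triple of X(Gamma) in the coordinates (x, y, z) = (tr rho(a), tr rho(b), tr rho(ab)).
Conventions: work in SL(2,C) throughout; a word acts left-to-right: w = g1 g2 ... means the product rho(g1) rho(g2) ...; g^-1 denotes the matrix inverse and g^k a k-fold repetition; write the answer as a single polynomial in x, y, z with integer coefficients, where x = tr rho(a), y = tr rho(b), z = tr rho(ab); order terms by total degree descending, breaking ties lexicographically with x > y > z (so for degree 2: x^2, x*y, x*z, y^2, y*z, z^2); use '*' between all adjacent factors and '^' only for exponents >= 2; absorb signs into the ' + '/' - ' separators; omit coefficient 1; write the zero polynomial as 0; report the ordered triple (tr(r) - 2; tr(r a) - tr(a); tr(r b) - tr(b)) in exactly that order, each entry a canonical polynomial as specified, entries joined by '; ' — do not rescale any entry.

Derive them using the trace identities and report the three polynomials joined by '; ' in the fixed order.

x*y*z - y^2 - z^2; x^2*y*z - x*y^2 - x*z^2; x*z - 2*y

trace(a b a) = trace(a) trace(b a) - trace(b) = x*z - y
and trace(a b a b) = trace(b a) trace(b a) - trace(1)   [split at repeated b] = z^2 - 2
next, trace(b^-1 a b a) = trace(a b a) trace(b) - trace(a b a b) = x*y*z - y^2 - z^2 + 2
and trace(a b a^2) = trace(a) trace(a b a) - trace(a b) = x^2*z - x*y - z
trace(b a b) = trace(b) trace(a b) - trace(a) = y*z - x
next, trace(a b a^2 b) = trace(a) trace(b a b a) - trace(b a b) = x*z^2 - y*z - x
next, trace(b^-1 a b a^2) = trace(a b a^2) trace(b) - trace(a b a^2 b) = x^2*y*z - x*y^2 - x*z^2 + x
assemble the triple (trace(r) - 2; trace(r a) - x; trace(r b) - y)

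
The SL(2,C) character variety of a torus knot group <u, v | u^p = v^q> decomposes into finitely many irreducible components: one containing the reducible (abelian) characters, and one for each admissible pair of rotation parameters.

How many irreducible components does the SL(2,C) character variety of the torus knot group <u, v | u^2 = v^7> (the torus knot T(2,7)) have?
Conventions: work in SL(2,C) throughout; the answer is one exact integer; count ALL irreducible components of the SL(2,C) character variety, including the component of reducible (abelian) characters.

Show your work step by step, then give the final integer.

For T(2,7): irreducibility forces the central element u^2 = v^7 to one of +I, -I.
So on each irreducible component the traces are pinned: tr(u) = 2*cos(pi*alpha/2) with 1 <= alpha <= 1, tr(v) = 2*cos(pi*beta/7) with 1 <= beta <= 6.
The two central values (-1)^alpha I and (-1)^beta I must be the same matrix, so alpha and beta share a parity.
count pairs: odd alpha (1 choices) x odd beta (3), plus even alpha (0) x even beta (3): 1*3 + 0*3 = 3.
That is 3 components of irreducible characters, and with the reducible (abelian) component the total is 4.

4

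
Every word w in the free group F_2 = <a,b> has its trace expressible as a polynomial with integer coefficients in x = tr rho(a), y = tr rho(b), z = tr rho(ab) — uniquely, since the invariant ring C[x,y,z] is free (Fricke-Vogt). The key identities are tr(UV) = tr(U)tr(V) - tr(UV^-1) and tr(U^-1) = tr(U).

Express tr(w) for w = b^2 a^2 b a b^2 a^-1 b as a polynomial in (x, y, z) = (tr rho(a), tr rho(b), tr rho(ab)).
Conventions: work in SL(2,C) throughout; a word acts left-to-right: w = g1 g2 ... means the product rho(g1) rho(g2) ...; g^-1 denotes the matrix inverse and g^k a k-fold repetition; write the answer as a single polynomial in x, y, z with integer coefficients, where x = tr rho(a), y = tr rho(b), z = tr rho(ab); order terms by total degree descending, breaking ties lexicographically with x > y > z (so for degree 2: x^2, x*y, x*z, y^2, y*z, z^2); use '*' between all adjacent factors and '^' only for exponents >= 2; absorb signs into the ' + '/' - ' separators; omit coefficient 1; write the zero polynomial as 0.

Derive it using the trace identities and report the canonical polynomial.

x^2*y^4*z^2 - x^3*y^3*z - x*y^5*z - x*y^3*z^3 - x^2*y^2*z^2 + y^4*z^2 + x^3*y*z + 3*x*y^3*z + x*y*z^3 + x^2*y^2 - 2*y^2*z^2 - x*y*z - x^2 - y^2 + 2

tr(b a b a) = tr(a b) * tr(a b) - tr(1)   [split at a repeated a] = z^2 - 2
next, tr(b a b) = tr(b) * tr(a b) - tr(a)   [square of b] = y*z - x
and tr(a^2 b a b) = tr(a) * tr(b a b a) - tr(b a b)   [square of a] = x*z^2 - y*z - x
next, tr(a b a) = tr(a) * tr(b a) - tr(b)   [square of a] = x*z - y
and tr(a^2 b a) = tr(a) * tr(a b a) - tr(a b)   [square of a] = x^2*z - x*y - z
next, tr(a^2 b a b^2) = tr(b) * tr(a^2 b a b) - tr(a^2 b a)   [square of b] = x*y*z^2 - x^2*z - y^2*z + z
tr(b a^2 b a b^2) = tr(b) * tr(a^2 b a b^2) - tr(a^2 b a b)   [square of b] = x*y^2*z^2 - x^2*y*z - y^3*z - x*z^2 + 2*y*z + x
tr(b a^2 b a b^3) = tr(b) * tr(b a^2 b a b^2) - tr(b a^2 b a b)   [square of b] = x*y^3*z^2 - x^2*y^2*z - y^4*z - 2*x*y*z^2 + x^2*z + 3*y^2*z + x*y - z
tr(b^3 a^2 b a b^2) = tr(b) * tr(b a^2 b a b^3) - tr(b a^2 b a b^2)   [square of b] = x*y^4*z^2 - x^2*y^3*z - y^5*z - 3*x*y^2*z^2 + 2*x^2*y*z + 4*y^3*z + x*y^2 + x*z^2 - 3*y*z - x
next, tr(a b a b a b) = tr(b a b a) * tr(b a) - tr(a b)   [split at a repeated b] = z^3 - 3*z
tr(b a b a b a b) = tr(b) * tr(a b a b a b) - tr(a b a b a)   [square of b] = y*z^3 - x*z^2 - 2*y*z + x
and tr(a b^3 a b a b) = tr(b) * tr(b a b a b a b) - tr(b a b a b a)   [square of b] = y^2*z^3 - x*y*z^2 - 2*y^2*z - z^3 + x*y + 3*z
and tr(a b a^2 b^2) = tr(b) * tr(a b a^2 b) - tr(a b a^2)   [square of b] = x*y*z^2 - x^2*z - y^2*z + z
tr(a b^3 a b a) = tr(b) * tr(a b a^2 b^2) - tr(a b a^2 b)   [square of b] = x*y^2*z^2 - x^2*y*z - y^3*z - x*z^2 + 2*y*z + x
and tr(b a b^2 a b^3 a) = tr(b) * tr(a b^3 a b a b) - tr(a b^3 a b a)   [square of b] = y^3*z^3 - 2*x*y^2*z^2 + x^2*y*z - y^3*z - y*z^3 + x*y^2 + x*z^2 + y*z - x
tr(b a b a b) = tr(b) * tr(a b a b) - tr(a b a)   [square of b] = y*z^2 - x*z - y
and tr(a b^3 a b) = tr(b) * tr(b a b a b) - tr(b a b a)   [square of b] = y^2*z^2 - x*y*z - y^2 - z^2 + 2
tr(b^3 a) = tr(b) * tr(a b^2) - tr(a b)   [square of b] = y^2*z - x*y - z
tr(b^2) = tr(b) * tr(b) - tr(1)   [square of b] = y^2 - 2
tr(b^3) = tr(b) * tr(b^2) - tr(b)   [square of b] = y^3 - 3*y
next, tr(a b^3 a) = tr(a) * tr(b^3 a) - tr(b^3)   [square of a] = x*y^2*z - x^2*y - y^3 - x*z + 3*y
tr(b^2 a b^2 a b) = tr(b) * tr(a b^3 a b) - tr(a b^3 a)   [square of b] = y^3*z^2 - 2*x*y^2*z + x^2*y - y*z^2 + x*z - y
tr(a b^2 a) = tr(a) * tr(b^2 a) - tr(b^2)   [square of a] = x*y*z - x^2 - y^2 + 2
tr(b^2 a b^2 a) = tr(b) * tr(a b^2 a b) - tr(a b^2 a)   [square of b] = y^2*z^2 - 2*x*y*z + x^2 - 2
and tr(b a b^2 a b^3) = tr(b) * tr(b^2 a b^2 a b) - tr(b^2 a b^2 a)   [square of b] = y^4*z^2 - 2*x*y^3*z + x^2*y^2 - 2*y^2*z^2 + 3*x*y*z - x^2 - y^2 + 2
tr(b^3 a^2 b a b^2 a) = tr(a) * tr(b a b^2 a b^3 a) - tr(b a b^2 a b^3)   [square of a] = x*y^3*z^3 - 2*x^2*y^2*z^2 - y^4*z^2 + x^3*y*z + x*y^3*z - x*y*z^3 + x^2*z^2 + 2*y^2*z^2 - 2*x*y*z + y^2 - 2
and tr(b^2 a^2 b a b^2 a^-1 b) = tr(b^3 a^2 b a b^2) * tr(a) - tr(b^3 a^2 b a b^2 a)   [inverse elimination on a] = x^2*y^4*z^2 - x^3*y^3*z - x*y^5*z - x*y^3*z^3 - x^2*y^2*z^2 + y^4*z^2 + x^3*y*z + 3*x*y^3*z + x*y*z^3 + x^2*y^2 - 2*y^2*z^2 - x*y*z - x^2 - y^2 + 2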